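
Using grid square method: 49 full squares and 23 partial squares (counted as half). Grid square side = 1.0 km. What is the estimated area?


effective squares = 49 + 23 * 0.5 = 60.5
area = 60.5 * 1.0 = 60.5 km^2

60.5 km^2


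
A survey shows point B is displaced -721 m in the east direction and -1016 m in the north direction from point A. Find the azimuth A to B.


az = atan2(-721, -1016) = -144.6 deg
adjusted to 0-360: 215.4 degrees

215.4 degrees


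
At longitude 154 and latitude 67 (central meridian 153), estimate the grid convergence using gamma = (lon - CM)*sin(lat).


gamma = (154 - 153) * sin(67) = 1 * 0.920505 = 0.921 degrees

0.921 degrees


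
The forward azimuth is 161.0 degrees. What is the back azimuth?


back azimuth = (161.0 + 180) mod 360 = 341.0 degrees

341.0 degrees


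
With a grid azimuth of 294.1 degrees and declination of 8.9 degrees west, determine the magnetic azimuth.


magnetic azimuth = grid azimuth - declination (east +ve)
mag_az = 294.1 - -8.9 = 303.0 degrees

303.0 degrees


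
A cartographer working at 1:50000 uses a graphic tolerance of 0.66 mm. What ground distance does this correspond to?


ground = 0.66 mm * 50000 / 1000 = 33.0 m

33.0 m


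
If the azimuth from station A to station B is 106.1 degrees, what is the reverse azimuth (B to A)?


back azimuth = (106.1 + 180) mod 360 = 286.1 degrees

286.1 degrees


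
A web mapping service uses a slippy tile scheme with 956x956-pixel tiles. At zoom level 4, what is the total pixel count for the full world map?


tiles per axis = 2^4 = 16
total tiles = 16^2 = 256
pixels per axis = 16 * 956 = 15296
total pixels = 15296^2 = 233967616

233967616 pixels


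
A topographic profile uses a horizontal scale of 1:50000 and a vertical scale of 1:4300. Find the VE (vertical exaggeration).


VE = horizontal_scale / vertical_scale = 50000 / 4300 ≈ 11.6

11.6x


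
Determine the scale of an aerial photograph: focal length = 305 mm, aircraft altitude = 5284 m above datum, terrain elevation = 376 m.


scale = f / (H - h) = 305 mm / 4908 m = 305 / 4908000 = 1:16092

1:16092


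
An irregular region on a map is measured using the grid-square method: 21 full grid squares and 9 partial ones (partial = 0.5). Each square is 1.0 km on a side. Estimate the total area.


effective squares = 21 + 9 * 0.5 = 25.5
area = 25.5 * 1.0 = 25.5 km^2

25.5 km^2


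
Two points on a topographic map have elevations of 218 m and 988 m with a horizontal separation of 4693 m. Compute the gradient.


gradient = (988 - 218) / 4693 = 770 / 4693 = 0.1641

0.1641


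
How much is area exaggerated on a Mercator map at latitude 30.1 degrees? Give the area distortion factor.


area_distortion = 1/cos^2(30.1) = 1.336

1.336


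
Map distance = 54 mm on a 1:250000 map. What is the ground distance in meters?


ground = 54 mm * 250000 / 1000 = 13500.0 m

13500.0 m


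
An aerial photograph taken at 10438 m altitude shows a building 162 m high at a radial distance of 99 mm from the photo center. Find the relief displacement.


d = h * r / H = 162 * 99 / 10438 = 1.54 mm

1.54 mm


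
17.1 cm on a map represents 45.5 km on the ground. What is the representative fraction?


ground = 45.5 km = 4550000 cm; RF denominator = ground / map = 4550000 / 17.1 ≈ 266082; RF = 1:266082

1:266082


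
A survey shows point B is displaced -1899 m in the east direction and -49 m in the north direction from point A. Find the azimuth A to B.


az = atan2(-1899, -49) = -91.5 deg
adjusted to 0-360: 268.5 degrees

268.5 degrees


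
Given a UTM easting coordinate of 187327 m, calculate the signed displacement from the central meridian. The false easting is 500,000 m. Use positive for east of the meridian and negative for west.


displacement = 187327 - 500000 = -312673 m

-312673 m


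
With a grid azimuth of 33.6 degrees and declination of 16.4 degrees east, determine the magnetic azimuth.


magnetic azimuth = grid azimuth - declination (east +ve)
mag_az = 33.6 - 16.4 = 17.2 degrees

17.2 degrees


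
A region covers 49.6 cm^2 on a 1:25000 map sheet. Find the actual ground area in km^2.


ground_area = 49.6 * (25000/100)^2 = 3100000.0 m^2 = 3.1 km^2

3.1 km^2


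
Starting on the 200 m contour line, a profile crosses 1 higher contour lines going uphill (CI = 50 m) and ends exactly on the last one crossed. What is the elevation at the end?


elevation = 200 + 1 * 50 = 250 m

250 m


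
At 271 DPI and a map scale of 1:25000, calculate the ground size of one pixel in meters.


pixel_cm = 2.54 / 271 ≈ 0.009373 cm
ground = pixel_cm * 25000 / 100 = 2.54 * 25000 / (271 * 100) = 63500 / 27100 ≈ 2.34 m

2.34 m


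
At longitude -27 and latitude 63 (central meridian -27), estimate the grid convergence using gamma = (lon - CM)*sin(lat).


gamma = (-27 - -27) * sin(63) = 0 * 0.891007 = 0.0 degrees

0.0 degrees


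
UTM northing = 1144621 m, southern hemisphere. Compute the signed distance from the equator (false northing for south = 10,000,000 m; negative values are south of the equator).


For southern: actual = 1144621 - 10000000 = -8855379 m

-8855379 m


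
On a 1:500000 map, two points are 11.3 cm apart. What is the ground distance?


ground = 11.3 cm * 500000 / 100 = 56500.0 m = 56.5 km

56.5 km


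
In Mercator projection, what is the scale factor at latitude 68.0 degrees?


SF = 1 / cos(68.0) = 1 / 0.374607 = 2.669

2.669


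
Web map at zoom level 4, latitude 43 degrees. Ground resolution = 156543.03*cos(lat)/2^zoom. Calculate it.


res = 156543.03 * cos(43) / 2^4 = 156543.03 * 0.7313537 / 16 = 7155.52 m/pixel

7155.52 m/pixel


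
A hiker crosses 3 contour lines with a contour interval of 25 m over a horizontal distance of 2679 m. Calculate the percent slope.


elevation change = 3 * 25 = 75 m
slope = 75 / 2679 * 100 = 2.8%

2.8%


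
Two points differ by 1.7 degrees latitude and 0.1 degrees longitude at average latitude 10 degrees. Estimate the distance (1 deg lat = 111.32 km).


dlat_km = 1.7 * 111.32 = 189.244
dlon_km = 0.1 * 111.32 * cos(10) ≈ 10.963
dist = sqrt(189.244^2 + 10.963^2) ≈ 189.6 km

189.6 km


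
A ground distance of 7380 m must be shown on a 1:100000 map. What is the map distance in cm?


map_cm = 7380 * 100 / 100000 = 7.38 cm

7.38 cm


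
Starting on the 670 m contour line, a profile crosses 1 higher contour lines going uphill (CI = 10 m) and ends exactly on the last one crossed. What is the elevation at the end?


elevation = 670 + 1 * 10 = 680 m

680 m


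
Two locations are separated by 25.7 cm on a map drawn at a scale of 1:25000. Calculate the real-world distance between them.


ground = 25.7 cm * 25000 / 100 = 6425.0 m = 6.425 km

6.425 km


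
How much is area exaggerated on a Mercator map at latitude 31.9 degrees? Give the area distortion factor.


area_distortion = 1/cos^2(31.9) = 1.387

1.387


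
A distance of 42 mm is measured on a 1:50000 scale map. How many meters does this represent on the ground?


ground = 42 mm * 50000 / 1000 = 2100.0 m

2100.0 m


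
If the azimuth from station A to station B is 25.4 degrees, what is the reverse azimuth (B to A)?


back azimuth = (25.4 + 180) mod 360 = 205.4 degrees

205.4 degrees


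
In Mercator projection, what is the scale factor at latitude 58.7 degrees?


SF = 1 / cos(58.7) = 1 / 0.519519 = 1.925

1.925


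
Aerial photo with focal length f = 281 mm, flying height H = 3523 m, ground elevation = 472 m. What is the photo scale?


scale = f / (H - h) = 281 mm / 3051 m = 281 / 3051000 = 1:10858

1:10858


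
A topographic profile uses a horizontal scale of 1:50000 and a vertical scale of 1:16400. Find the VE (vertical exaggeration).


VE = horizontal_scale / vertical_scale = 50000 / 16400 ≈ 3.0

3.0x


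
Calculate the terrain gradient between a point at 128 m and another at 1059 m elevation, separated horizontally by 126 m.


gradient = (1059 - 128) / 126 = 931 / 126 = 7.3889

7.3889


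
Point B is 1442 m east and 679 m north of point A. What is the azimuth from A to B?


az = atan2(1442, 679) = 64.8 deg
adjusted to 0-360: 64.8 degrees

64.8 degrees


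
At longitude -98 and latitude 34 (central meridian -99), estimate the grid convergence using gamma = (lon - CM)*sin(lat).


gamma = (-98 - -99) * sin(34) = 1 * 0.559193 = 0.559 degrees

0.559 degrees


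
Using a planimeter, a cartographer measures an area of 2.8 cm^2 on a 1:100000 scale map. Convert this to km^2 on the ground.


ground_area = 2.8 * (100000/100)^2 = 2800000.0 m^2 = 2.8 km^2

2.8 km^2


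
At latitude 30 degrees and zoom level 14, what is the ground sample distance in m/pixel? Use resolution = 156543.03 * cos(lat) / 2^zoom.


res = 156543.03 * cos(30) / 2^14 = 156543.03 * 0.8660254 / 16384 = 8.27 m/pixel

8.27 m/pixel


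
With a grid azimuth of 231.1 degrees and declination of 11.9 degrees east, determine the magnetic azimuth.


magnetic azimuth = grid azimuth - declination (east +ve)
mag_az = 231.1 - 11.9 = 219.2 degrees

219.2 degrees


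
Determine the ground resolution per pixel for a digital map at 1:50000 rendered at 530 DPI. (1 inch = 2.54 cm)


pixel_cm = 2.54 / 530 ≈ 0.004792 cm
ground = pixel_cm * 50000 / 100 = 2.54 * 50000 / (530 * 100) = 127000 / 53000 ≈ 2.4 m

2.4 m


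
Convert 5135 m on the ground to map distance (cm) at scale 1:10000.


map_cm = 5135 * 100 / 10000 = 51.35 cm

51.35 cm


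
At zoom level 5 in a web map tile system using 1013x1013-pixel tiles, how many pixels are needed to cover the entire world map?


tiles per axis = 2^5 = 32
total tiles = 32^2 = 1024
pixels per axis = 32 * 1013 = 32416
total pixels = 32416^2 = 1050797056

1050797056 pixels


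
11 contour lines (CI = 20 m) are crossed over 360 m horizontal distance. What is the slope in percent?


elevation change = 11 * 20 = 220 m
slope = 220 / 360 * 100 = 61.1%

61.1%


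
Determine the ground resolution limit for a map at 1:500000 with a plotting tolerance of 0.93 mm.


ground = 0.93 mm * 500000 / 1000 = 465.0 m

465.0 m


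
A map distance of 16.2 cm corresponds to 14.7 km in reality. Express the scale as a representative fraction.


ground = 14.7 km = 1470000 cm; RF denominator = ground / map = 1470000 / 16.2 ≈ 90741; RF = 1:90741

1:90741


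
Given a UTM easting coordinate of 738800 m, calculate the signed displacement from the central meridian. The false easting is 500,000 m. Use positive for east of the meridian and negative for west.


displacement = 738800 - 500000 = 238800 m

238800 m


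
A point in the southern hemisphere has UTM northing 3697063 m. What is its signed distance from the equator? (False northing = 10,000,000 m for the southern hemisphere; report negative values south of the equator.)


For southern: actual = 3697063 - 10000000 = -6302937 m

-6302937 m


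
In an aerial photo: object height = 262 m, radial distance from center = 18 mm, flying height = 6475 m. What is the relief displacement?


d = h * r / H = 262 * 18 / 6475 = 0.73 mm

0.73 mm


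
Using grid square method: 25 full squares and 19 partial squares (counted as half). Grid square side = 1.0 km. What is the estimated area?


effective squares = 25 + 19 * 0.5 = 34.5
area = 34.5 * 1.0 = 34.5 km^2

34.5 km^2


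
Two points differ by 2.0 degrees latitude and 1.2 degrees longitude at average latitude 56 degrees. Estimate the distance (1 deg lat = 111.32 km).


dlat_km = 2.0 * 111.32 = 222.64
dlon_km = 1.2 * 111.32 * cos(56) ≈ 74.699
dist = sqrt(222.64^2 + 74.699^2) ≈ 234.8 km

234.8 km


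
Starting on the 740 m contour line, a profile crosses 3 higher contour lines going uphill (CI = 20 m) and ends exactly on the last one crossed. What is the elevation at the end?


elevation = 740 + 3 * 20 = 800 m

800 m


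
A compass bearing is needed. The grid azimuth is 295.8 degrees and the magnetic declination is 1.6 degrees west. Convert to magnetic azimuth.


magnetic azimuth = grid azimuth - declination (east +ve)
mag_az = 295.8 - -1.6 = 297.4 degrees

297.4 degrees


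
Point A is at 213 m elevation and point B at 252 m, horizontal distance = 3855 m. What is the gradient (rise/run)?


gradient = (252 - 213) / 3855 = 39 / 3855 = 0.0101

0.0101


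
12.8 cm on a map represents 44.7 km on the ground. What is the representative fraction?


ground = 44.7 km = 4470000 cm; RF denominator = ground / map = 4470000 / 12.8 ≈ 349219; RF = 1:349219

1:349219


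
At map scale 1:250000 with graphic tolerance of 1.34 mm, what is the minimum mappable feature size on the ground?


ground = 1.34 mm * 250000 / 1000 = 335.0 m

335.0 m


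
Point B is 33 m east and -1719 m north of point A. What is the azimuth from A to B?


az = atan2(33, -1719) = 178.9 deg
adjusted to 0-360: 178.9 degrees

178.9 degrees


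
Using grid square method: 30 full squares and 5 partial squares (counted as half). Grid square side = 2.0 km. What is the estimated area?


effective squares = 30 + 5 * 0.5 = 32.5
area = 32.5 * 4.0 = 130.0 km^2

130.0 km^2


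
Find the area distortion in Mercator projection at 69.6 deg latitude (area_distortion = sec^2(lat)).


area_distortion = 1/cos^2(69.6) = 8.23

8.23


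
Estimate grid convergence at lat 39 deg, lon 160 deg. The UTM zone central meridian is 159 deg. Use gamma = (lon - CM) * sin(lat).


gamma = (160 - 159) * sin(39) = 1 * 0.62932 = 0.629 degrees

0.629 degrees


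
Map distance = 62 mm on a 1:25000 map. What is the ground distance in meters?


ground = 62 mm * 25000 / 1000 = 1550.0 m

1550.0 m


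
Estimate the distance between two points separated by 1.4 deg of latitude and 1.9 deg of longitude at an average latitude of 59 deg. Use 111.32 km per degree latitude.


dlat_km = 1.4 * 111.32 = 155.848
dlon_km = 1.9 * 111.32 * cos(59) ≈ 108.935
dist = sqrt(155.848^2 + 108.935^2) ≈ 190.1 km

190.1 km


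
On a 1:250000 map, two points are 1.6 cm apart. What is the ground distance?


ground = 1.6 cm * 250000 / 100 = 4000.0 m = 4.0 km

4.0 km


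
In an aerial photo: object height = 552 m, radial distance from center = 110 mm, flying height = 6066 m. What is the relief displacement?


d = h * r / H = 552 * 110 / 6066 = 10.01 mm

10.01 mm


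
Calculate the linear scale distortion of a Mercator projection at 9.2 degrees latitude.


SF = 1 / cos(9.2) = 1 / 0.987136 = 1.013

1.013


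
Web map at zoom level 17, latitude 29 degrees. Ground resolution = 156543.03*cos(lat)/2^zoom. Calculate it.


res = 156543.03 * cos(29) / 2^17 = 156543.03 * 0.87461971 / 131072 = 1.04 m/pixel

1.04 m/pixel


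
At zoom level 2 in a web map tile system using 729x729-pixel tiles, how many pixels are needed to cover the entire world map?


tiles per axis = 2^2 = 4
total tiles = 4^2 = 16
pixels per axis = 4 * 729 = 2916
total pixels = 2916^2 = 8503056

8503056 pixels


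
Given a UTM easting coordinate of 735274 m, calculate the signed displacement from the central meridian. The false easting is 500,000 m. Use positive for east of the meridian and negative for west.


displacement = 735274 - 500000 = 235274 m

235274 m


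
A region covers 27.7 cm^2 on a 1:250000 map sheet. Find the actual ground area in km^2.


ground_area = 27.7 * (250000/100)^2 = 173125000.0 m^2 = 173.125 km^2

173.125 km^2


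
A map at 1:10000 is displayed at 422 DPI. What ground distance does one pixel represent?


pixel_cm = 2.54 / 422 ≈ 0.006019 cm
ground = pixel_cm * 10000 / 100 = 2.54 * 10000 / (422 * 100) = 25400 / 42200 ≈ 0.6 m

0.6 m


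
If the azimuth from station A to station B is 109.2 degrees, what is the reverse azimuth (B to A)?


back azimuth = (109.2 + 180) mod 360 = 289.2 degrees

289.2 degrees


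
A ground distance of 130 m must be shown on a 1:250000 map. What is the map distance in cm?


map_cm = 130 * 100 / 250000 = 0.052 cm ≈ 0.05 cm

0.05 cm


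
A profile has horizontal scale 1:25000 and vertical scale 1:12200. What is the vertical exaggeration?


VE = horizontal_scale / vertical_scale = 25000 / 12200 ≈ 2.0

2.0x


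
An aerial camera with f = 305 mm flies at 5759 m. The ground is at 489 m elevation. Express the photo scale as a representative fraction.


scale = f / (H - h) = 305 mm / 5270 m = 305 / 5270000 = 1:17279

1:17279


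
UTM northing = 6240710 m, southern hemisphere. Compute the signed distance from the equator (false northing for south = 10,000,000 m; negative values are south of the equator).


For southern: actual = 6240710 - 10000000 = -3759290 m

-3759290 m


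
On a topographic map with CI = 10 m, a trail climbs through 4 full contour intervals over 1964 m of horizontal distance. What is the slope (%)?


elevation change = 4 * 10 = 40 m
slope = 40 / 1964 * 100 = 2.0%

2.0%


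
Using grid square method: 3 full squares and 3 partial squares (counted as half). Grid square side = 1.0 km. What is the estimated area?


effective squares = 3 + 3 * 0.5 = 4.5
area = 4.5 * 1.0 = 4.5 km^2

4.5 km^2


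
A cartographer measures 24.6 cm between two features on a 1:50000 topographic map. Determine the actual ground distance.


ground = 24.6 cm * 50000 / 100 = 12300.0 m = 12.3 km

12.3 km


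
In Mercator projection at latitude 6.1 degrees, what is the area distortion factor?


area_distortion = 1/cos^2(6.1) = 1.011

1.011


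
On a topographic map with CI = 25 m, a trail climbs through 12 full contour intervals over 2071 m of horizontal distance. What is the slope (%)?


elevation change = 12 * 25 = 300 m
slope = 300 / 2071 * 100 = 14.5%

14.5%


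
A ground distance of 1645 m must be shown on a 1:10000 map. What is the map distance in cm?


map_cm = 1645 * 100 / 10000 = 16.45 cm

16.45 cm


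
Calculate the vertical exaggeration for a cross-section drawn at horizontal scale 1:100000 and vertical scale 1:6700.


VE = horizontal_scale / vertical_scale = 100000 / 6700 ≈ 14.9

14.9x


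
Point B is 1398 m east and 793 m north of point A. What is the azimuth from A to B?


az = atan2(1398, 793) = 60.4 deg
adjusted to 0-360: 60.4 degrees

60.4 degrees


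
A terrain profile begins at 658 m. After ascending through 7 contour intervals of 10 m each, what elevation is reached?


elevation = 658 + 7 * 10 = 728 m

728 m


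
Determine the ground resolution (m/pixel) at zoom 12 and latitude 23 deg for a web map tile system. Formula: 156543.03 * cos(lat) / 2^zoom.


res = 156543.03 * cos(23) / 2^12 = 156543.03 * 0.92050485 / 4096 = 35.18 m/pixel

35.18 m/pixel


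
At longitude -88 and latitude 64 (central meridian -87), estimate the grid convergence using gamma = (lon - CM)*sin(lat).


gamma = (-88 - -87) * sin(64) = -1 * 0.898794 = -0.899 degrees

-0.899 degrees


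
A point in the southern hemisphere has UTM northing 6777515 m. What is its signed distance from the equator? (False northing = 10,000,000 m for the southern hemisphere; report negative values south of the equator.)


For southern: actual = 6777515 - 10000000 = -3222485 m

-3222485 m


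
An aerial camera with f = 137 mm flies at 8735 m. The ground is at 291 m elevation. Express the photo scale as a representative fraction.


scale = f / (H - h) = 137 mm / 8444 m = 137 / 8444000 = 1:61635

1:61635


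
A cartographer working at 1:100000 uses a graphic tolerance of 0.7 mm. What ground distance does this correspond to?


ground = 0.7 mm * 100000 / 1000 = 70.0 m

70.0 m


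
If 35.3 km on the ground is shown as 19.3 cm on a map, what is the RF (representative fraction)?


ground = 35.3 km = 3530000 cm; RF denominator = ground / map = 3530000 / 19.3 ≈ 182902; RF = 1:182902

1:182902


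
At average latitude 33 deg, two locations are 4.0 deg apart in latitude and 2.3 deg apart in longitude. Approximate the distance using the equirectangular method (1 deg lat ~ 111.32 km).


dlat_km = 4.0 * 111.32 = 445.28
dlon_km = 2.3 * 111.32 * cos(33) ≈ 214.73
dist = sqrt(445.28^2 + 214.73^2) ≈ 494.4 km

494.4 km


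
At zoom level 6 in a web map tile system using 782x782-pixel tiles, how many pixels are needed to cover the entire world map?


tiles per axis = 2^6 = 64
total tiles = 64^2 = 4096
pixels per axis = 64 * 782 = 50048
total pixels = 50048^2 = 2504802304

2504802304 pixels


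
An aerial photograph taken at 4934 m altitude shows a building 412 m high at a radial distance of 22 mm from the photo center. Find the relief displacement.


d = h * r / H = 412 * 22 / 4934 = 1.84 mm

1.84 mm


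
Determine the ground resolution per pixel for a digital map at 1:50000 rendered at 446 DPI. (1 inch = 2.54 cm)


pixel_cm = 2.54 / 446 ≈ 0.005695 cm
ground = pixel_cm * 50000 / 100 = 2.54 * 50000 / (446 * 100) = 127000 / 44600 ≈ 2.85 m

2.85 m


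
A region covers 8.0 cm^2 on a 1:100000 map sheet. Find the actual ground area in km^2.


ground_area = 8.0 * (100000/100)^2 = 8000000.0 m^2 = 8.0 km^2

8.0 km^2


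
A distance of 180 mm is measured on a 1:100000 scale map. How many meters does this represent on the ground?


ground = 180 mm * 100000 / 1000 = 18000.0 m

18000.0 m


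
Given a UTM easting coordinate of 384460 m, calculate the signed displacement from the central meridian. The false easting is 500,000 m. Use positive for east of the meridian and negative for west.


displacement = 384460 - 500000 = -115540 m

-115540 m


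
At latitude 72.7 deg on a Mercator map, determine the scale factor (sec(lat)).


SF = 1 / cos(72.7) = 1 / 0.297375 = 3.363

3.363


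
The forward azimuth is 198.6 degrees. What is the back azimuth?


back azimuth = (198.6 + 180) mod 360 = 18.6 degrees

18.6 degrees


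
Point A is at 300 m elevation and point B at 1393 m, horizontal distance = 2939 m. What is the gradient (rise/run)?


gradient = (1393 - 300) / 2939 = 1093 / 2939 = 0.3719

0.3719


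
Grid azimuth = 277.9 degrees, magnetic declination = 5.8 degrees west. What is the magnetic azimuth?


magnetic azimuth = grid azimuth - declination (east +ve)
mag_az = 277.9 - -5.8 = 283.7 degrees

283.7 degrees


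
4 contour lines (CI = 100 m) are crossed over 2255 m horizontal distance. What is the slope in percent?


elevation change = 4 * 100 = 400 m
slope = 400 / 2255 * 100 = 17.7%

17.7%


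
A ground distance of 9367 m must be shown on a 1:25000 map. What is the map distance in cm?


map_cm = 9367 * 100 / 25000 = 37.468 cm ≈ 37.47 cm

37.47 cm


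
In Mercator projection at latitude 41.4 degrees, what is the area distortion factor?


area_distortion = 1/cos^2(41.4) = 1.777

1.777


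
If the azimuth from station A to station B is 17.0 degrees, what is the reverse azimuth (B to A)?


back azimuth = (17.0 + 180) mod 360 = 197.0 degrees

197.0 degrees


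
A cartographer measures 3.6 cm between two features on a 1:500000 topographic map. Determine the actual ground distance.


ground = 3.6 cm * 500000 / 100 = 18000.0 m = 18.0 km

18.0 km


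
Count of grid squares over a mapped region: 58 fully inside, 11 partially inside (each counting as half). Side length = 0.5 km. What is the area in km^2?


effective squares = 58 + 11 * 0.5 = 63.5
area = 63.5 * 0.25 = 15.875 km^2

15.875 km^2


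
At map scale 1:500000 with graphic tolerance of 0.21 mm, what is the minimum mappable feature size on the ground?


ground = 0.21 mm * 500000 / 1000 = 105.0 m

105.0 m


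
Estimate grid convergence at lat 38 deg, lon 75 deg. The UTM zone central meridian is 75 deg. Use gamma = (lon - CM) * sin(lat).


gamma = (75 - 75) * sin(38) = 0 * 0.615661 = 0.0 degrees

0.0 degrees


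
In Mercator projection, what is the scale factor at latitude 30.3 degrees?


SF = 1 / cos(30.3) = 1 / 0.863396 = 1.158

1.158


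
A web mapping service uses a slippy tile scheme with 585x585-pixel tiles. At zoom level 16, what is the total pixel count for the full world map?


tiles per axis = 2^16 = 65536
total tiles = 65536^2 = 4294967296
pixels per axis = 65536 * 585 = 38338560
total pixels = 38338560^2 = 1469845182873600

1469845182873600 pixels


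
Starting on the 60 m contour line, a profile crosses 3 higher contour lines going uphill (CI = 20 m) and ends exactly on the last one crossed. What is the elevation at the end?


elevation = 60 + 3 * 20 = 120 m

120 m


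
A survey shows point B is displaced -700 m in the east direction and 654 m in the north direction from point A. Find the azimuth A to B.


az = atan2(-700, 654) = -46.9 deg
adjusted to 0-360: 313.1 degrees

313.1 degrees


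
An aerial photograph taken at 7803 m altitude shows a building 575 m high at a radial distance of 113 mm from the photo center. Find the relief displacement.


d = h * r / H = 575 * 113 / 7803 = 8.33 mm

8.33 mm


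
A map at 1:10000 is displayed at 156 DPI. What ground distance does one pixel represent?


pixel_cm = 2.54 / 156 ≈ 0.016282 cm
ground = pixel_cm * 10000 / 100 = 2.54 * 10000 / (156 * 100) = 25400 / 15600 ≈ 1.63 m

1.63 m


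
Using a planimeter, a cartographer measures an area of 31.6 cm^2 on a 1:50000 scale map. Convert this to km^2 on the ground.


ground_area = 31.6 * (50000/100)^2 = 7900000.0 m^2 = 7.9 km^2

7.9 km^2


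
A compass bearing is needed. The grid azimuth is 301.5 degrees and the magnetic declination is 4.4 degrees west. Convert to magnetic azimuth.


magnetic azimuth = grid azimuth - declination (east +ve)
mag_az = 301.5 - -4.4 = 305.9 degrees

305.9 degrees


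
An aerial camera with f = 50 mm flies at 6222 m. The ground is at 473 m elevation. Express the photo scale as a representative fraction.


scale = f / (H - h) = 50 mm / 5749 m = 50 / 5749000 = 1:114980

1:114980


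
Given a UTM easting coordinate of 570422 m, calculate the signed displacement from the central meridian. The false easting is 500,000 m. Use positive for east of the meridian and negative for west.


displacement = 570422 - 500000 = 70422 m

70422 m


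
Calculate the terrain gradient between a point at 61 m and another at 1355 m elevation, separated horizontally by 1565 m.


gradient = (1355 - 61) / 1565 = 1294 / 1565 = 0.8268

0.8268


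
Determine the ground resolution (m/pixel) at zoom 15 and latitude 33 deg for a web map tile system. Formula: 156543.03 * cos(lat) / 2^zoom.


res = 156543.03 * cos(33) / 2^15 = 156543.03 * 0.83867057 / 32768 = 4.01 m/pixel

4.01 m/pixel


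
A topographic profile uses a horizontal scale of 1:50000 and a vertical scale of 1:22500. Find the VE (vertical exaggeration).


VE = horizontal_scale / vertical_scale = 50000 / 22500 ≈ 2.2

2.2x


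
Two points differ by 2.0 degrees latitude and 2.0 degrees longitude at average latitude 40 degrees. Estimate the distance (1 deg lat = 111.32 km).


dlat_km = 2.0 * 111.32 = 222.64
dlon_km = 2.0 * 111.32 * cos(40) ≈ 170.552
dist = sqrt(222.64^2 + 170.552^2) ≈ 280.5 km

280.5 km


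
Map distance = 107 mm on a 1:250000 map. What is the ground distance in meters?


ground = 107 mm * 250000 / 1000 = 26750.0 m

26750.0 m


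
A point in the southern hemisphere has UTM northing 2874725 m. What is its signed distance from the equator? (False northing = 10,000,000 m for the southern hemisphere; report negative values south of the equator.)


For southern: actual = 2874725 - 10000000 = -7125275 m

-7125275 m


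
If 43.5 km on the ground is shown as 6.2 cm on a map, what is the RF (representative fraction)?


ground = 43.5 km = 4350000 cm; RF denominator = ground / map = 4350000 / 6.2 ≈ 701613; RF = 1:701613

1:701613


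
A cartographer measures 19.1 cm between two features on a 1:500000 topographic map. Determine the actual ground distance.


ground = 19.1 cm * 500000 / 100 = 95500.0 m = 95.5 km

95.5 km


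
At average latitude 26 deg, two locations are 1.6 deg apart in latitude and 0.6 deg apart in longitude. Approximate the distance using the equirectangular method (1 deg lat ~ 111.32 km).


dlat_km = 1.6 * 111.32 = 178.112
dlon_km = 0.6 * 111.32 * cos(26) ≈ 60.032
dist = sqrt(178.112^2 + 60.032^2) ≈ 188.0 km

188.0 km


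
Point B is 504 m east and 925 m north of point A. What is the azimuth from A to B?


az = atan2(504, 925) = 28.6 deg
adjusted to 0-360: 28.6 degrees

28.6 degrees


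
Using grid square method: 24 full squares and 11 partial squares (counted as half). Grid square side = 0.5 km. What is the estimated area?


effective squares = 24 + 11 * 0.5 = 29.5
area = 29.5 * 0.25 = 7.375 km^2

7.375 km^2


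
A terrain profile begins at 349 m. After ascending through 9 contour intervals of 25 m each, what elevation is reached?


elevation = 349 + 9 * 25 = 574 m

574 m


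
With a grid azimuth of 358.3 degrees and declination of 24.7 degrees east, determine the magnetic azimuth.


magnetic azimuth = grid azimuth - declination (east +ve)
mag_az = 358.3 - 24.7 = 333.6 degrees

333.6 degrees


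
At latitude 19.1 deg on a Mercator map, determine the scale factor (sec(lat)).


SF = 1 / cos(19.1) = 1 / 0.944949 = 1.058

1.058


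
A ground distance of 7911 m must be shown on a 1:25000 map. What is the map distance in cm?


map_cm = 7911 * 100 / 25000 = 31.644 cm ≈ 31.64 cm

31.64 cm


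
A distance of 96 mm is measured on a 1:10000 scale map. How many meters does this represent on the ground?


ground = 96 mm * 10000 / 1000 = 960.0 m

960.0 m


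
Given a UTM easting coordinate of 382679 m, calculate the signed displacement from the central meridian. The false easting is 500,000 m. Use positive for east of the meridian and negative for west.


displacement = 382679 - 500000 = -117321 m

-117321 m


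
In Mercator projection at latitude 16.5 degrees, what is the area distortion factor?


area_distortion = 1/cos^2(16.5) = 1.088

1.088


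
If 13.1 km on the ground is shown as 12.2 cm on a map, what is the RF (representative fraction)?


ground = 13.1 km = 1310000 cm; RF denominator = ground / map = 1310000 / 12.2 ≈ 107377; RF = 1:107377

1:107377


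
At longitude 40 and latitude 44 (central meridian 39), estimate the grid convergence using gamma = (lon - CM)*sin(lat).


gamma = (40 - 39) * sin(44) = 1 * 0.694658 = 0.695 degrees

0.695 degrees


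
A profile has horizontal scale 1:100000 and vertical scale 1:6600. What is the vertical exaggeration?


VE = horizontal_scale / vertical_scale = 100000 / 6600 ≈ 15.2

15.2x


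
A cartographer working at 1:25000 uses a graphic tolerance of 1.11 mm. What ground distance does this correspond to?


ground = 1.11 mm * 25000 / 1000 = 27.75 m

27.75 m


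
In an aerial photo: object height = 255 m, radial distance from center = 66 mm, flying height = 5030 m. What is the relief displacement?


d = h * r / H = 255 * 66 / 5030 = 3.35 mm

3.35 mm


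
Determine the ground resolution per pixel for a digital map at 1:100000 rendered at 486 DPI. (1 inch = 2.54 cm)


pixel_cm = 2.54 / 486 ≈ 0.005226 cm
ground = pixel_cm * 100000 / 100 = 2.54 * 100000 / (486 * 100) = 254000 / 48600 ≈ 5.23 m

5.23 m


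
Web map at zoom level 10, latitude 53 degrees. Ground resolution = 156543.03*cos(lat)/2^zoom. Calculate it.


res = 156543.03 * cos(53) / 2^10 = 156543.03 * 0.60181502 / 1024 = 92.0 m/pixel

92.0 m/pixel


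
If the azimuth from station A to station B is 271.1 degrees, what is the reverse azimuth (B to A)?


back azimuth = (271.1 + 180) mod 360 = 91.1 degrees

91.1 degrees


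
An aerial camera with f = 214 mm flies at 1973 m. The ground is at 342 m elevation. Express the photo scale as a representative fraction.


scale = f / (H - h) = 214 mm / 1631 m = 214 / 1631000 = 1:7621

1:7621


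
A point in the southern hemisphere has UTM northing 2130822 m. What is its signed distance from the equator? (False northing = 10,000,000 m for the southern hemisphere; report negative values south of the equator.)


For southern: actual = 2130822 - 10000000 = -7869178 m

-7869178 m


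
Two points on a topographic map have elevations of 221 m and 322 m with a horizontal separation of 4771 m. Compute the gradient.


gradient = (322 - 221) / 4771 = 101 / 4771 = 0.0212

0.0212


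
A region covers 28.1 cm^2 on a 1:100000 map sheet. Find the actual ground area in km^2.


ground_area = 28.1 * (100000/100)^2 = 28100000.0 m^2 = 28.1 km^2

28.1 km^2


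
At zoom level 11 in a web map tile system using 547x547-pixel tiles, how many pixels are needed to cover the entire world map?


tiles per axis = 2^11 = 2048
total tiles = 2048^2 = 4194304
pixels per axis = 2048 * 547 = 1120256
total pixels = 1120256^2 = 1254973505536

1254973505536 pixels


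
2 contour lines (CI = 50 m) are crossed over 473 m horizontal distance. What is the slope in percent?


elevation change = 2 * 50 = 100 m
slope = 100 / 473 * 100 = 21.1%

21.1%


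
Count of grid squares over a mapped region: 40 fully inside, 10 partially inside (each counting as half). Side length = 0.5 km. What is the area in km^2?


effective squares = 40 + 10 * 0.5 = 45.0
area = 45.0 * 0.25 = 11.25 km^2

11.25 km^2


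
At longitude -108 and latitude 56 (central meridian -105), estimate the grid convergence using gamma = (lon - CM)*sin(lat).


gamma = (-108 - -105) * sin(56) = -3 * 0.829038 = -2.487 degrees

-2.487 degrees


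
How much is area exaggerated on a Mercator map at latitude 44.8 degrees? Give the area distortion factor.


area_distortion = 1/cos^2(44.8) = 1.986

1.986


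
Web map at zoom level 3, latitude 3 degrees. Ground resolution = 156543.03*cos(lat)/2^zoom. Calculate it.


res = 156543.03 * cos(3) / 2^3 = 156543.03 * 0.99862953 / 8 = 19541.06 m/pixel

19541.06 m/pixel


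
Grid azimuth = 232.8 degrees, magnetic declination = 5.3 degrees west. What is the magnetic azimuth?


magnetic azimuth = grid azimuth - declination (east +ve)
mag_az = 232.8 - -5.3 = 238.1 degrees

238.1 degrees


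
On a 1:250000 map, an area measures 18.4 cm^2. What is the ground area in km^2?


ground_area = 18.4 * (250000/100)^2 = 115000000.0 m^2 = 115.0 km^2

115.0 km^2


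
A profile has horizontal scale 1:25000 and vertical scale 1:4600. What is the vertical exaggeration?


VE = horizontal_scale / vertical_scale = 25000 / 4600 ≈ 5.4

5.4x


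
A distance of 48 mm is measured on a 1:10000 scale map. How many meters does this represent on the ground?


ground = 48 mm * 10000 / 1000 = 480.0 m

480.0 m


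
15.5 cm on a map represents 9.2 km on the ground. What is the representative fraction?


ground = 9.2 km = 920000 cm; RF denominator = ground / map = 920000 / 15.5 ≈ 59355; RF = 1:59355

1:59355


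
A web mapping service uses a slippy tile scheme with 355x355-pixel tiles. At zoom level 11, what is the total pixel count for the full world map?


tiles per axis = 2^11 = 2048
total tiles = 2048^2 = 4194304
pixels per axis = 2048 * 355 = 727040
total pixels = 727040^2 = 528587161600

528587161600 pixels


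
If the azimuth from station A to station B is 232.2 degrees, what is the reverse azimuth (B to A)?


back azimuth = (232.2 + 180) mod 360 = 52.2 degrees

52.2 degrees


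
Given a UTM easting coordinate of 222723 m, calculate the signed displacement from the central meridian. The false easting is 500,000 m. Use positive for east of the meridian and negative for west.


displacement = 222723 - 500000 = -277277 m

-277277 m


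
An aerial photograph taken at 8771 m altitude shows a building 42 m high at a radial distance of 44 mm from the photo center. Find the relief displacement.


d = h * r / H = 42 * 44 / 8771 = 0.21 mm

0.21 mm


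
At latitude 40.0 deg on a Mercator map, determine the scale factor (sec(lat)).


SF = 1 / cos(40.0) = 1 / 0.766044 = 1.305

1.305


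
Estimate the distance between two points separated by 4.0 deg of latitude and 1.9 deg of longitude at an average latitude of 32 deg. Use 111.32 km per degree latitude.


dlat_km = 4.0 * 111.32 = 445.28
dlon_km = 1.9 * 111.32 * cos(32) ≈ 179.369
dist = sqrt(445.28^2 + 179.369^2) ≈ 480.0 km

480.0 km


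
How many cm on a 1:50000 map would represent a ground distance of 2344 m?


map_cm = 2344 * 100 / 50000 = 4.688 cm ≈ 4.69 cm

4.69 cm


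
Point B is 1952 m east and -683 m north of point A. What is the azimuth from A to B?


az = atan2(1952, -683) = 109.3 deg
adjusted to 0-360: 109.3 degrees

109.3 degrees


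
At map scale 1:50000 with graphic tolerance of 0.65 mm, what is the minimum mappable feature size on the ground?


ground = 0.65 mm * 50000 / 1000 = 32.5 m

32.5 m


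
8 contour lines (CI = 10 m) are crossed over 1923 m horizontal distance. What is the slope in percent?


elevation change = 8 * 10 = 80 m
slope = 80 / 1923 * 100 = 4.2%

4.2%


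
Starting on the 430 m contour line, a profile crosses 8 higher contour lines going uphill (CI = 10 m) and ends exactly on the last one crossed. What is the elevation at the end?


elevation = 430 + 8 * 10 = 510 m

510 m


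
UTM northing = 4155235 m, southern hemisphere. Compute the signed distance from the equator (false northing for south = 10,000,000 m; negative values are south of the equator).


For southern: actual = 4155235 - 10000000 = -5844765 m

-5844765 m


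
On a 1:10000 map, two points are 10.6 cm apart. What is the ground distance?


ground = 10.6 cm * 10000 / 100 = 1060.0 m = 1.06 km

1.06 km


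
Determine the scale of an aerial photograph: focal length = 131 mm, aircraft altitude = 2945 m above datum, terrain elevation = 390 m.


scale = f / (H - h) = 131 mm / 2555 m = 131 / 2555000 = 1:19504

1:19504


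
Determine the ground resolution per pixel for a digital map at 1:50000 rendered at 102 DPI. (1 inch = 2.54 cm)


pixel_cm = 2.54 / 102 ≈ 0.024902 cm
ground = pixel_cm * 50000 / 100 = 2.54 * 50000 / (102 * 100) = 127000 / 10200 ≈ 12.45 m

12.45 m


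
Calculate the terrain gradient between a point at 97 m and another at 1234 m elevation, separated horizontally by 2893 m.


gradient = (1234 - 97) / 2893 = 1137 / 2893 = 0.393

0.393


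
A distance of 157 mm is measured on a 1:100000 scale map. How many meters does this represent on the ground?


ground = 157 mm * 100000 / 1000 = 15700.0 m

15700.0 m


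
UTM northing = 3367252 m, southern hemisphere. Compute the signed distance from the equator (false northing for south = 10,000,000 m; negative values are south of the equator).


For southern: actual = 3367252 - 10000000 = -6632748 m

-6632748 m


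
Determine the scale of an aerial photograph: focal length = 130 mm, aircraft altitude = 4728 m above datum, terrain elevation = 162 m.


scale = f / (H - h) = 130 mm / 4566 m = 130 / 4566000 = 1:35123

1:35123


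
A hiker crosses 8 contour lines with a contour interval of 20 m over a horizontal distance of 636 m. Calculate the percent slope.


elevation change = 8 * 20 = 160 m
slope = 160 / 636 * 100 = 25.2%

25.2%


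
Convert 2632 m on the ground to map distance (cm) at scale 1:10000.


map_cm = 2632 * 100 / 10000 = 26.32 cm

26.32 cm


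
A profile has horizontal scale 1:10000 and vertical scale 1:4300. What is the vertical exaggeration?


VE = horizontal_scale / vertical_scale = 10000 / 4300 ≈ 2.3

2.3x


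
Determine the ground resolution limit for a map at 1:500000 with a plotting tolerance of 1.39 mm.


ground = 1.39 mm * 500000 / 1000 = 695.0 m

695.0 m


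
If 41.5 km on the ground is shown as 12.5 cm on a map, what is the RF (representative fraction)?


ground = 41.5 km = 4150000 cm; RF denominator = ground / map = 4150000 / 12.5 = 332000; RF = 1:332000

1:332000
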